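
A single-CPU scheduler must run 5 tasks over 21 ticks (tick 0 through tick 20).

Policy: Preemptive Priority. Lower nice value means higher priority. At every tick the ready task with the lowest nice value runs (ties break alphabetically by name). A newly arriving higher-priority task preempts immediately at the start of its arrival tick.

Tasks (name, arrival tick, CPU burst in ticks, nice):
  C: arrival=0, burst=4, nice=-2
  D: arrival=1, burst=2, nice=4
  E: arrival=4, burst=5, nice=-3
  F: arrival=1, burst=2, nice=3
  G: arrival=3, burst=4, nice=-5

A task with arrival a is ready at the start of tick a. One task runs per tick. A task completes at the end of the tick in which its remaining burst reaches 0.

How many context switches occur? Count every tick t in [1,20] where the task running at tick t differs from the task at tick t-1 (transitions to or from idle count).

t=0: ready={C} → run C
t=1: ready={C,D,F} → run C
t=2: ready={C,D,F} → run C
t=3: ready={C,D,F,G} → run G
t=4: ready={C,D,E,F,G} → run G
t=5: ready={C,D,E,F,G} → run G
t=6: ready={C,D,E,F,G} → run G
t=7: ready={C,D,E,F} → run E
t=8: ready={C,D,E,F} → run E
t=9: ready={C,D,E,F} → run E
t=10: ready={C,D,E,F} → run E
t=11: ready={C,D,E,F} → run E
t=12: ready={C,D,F} → run C
t=13: ready={D,F} → run F
t=14: ready={D,F} → run F
t=15: ready={D} → run D
t=16: ready={D} → run D
t=17: (idle)
t=18: (idle)
t=19: (idle)
t=20: (idle)

context switches = 6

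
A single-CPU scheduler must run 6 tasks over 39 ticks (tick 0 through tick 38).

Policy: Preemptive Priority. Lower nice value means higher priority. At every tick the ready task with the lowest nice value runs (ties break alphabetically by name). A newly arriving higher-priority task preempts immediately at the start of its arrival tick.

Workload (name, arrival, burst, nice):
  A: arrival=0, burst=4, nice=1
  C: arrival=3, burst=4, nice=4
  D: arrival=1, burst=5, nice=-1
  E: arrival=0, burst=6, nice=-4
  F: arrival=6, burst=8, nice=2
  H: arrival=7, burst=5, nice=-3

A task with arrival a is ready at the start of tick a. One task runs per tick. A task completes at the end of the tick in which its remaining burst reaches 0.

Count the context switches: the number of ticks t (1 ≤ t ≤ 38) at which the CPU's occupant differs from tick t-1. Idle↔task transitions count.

context switches = 7

t=0: ready={A,E} → run E
t=1: ready={A,D,E} → run E
t=2: ready={A,D,E} → run E
t=3: ready={A,C,D,E} → run E
t=4: ready={A,C,D,E} → run E
t=5: ready={A,C,D,E} → run E
t=6: ready={A,C,D,F} → run D
t=7: ready={A,C,D,F,H} → run H
t=8: ready={A,C,D,F,H} → run H
t=9: ready={A,C,D,F,H} → run H
t=10: ready={A,C,D,F,H} → run H
t=11: ready={A,C,D,F,H} → run H
t=12: ready={A,C,D,F} → run D
t=13: ready={A,C,D,F} → run D
t=14: ready={A,C,D,F} → run D
t=15: ready={A,C,D,F} → run D
t=16: ready={A,C,F} → run A
t=17: ready={A,C,F} → run A
t=18: ready={A,C,F} → run A
t=19: ready={A,C,F} → run A
t=20: ready={C,F} → run F
t=21: ready={C,F} → run F
t=22: ready={C,F} → run F
t=23: ready={C,F} → run F
t=24: ready={C,F} → run F
t=25: ready={C,F} → run F
t=26: ready={C,F} → run F
t=27: ready={C,F} → run F
t=28: ready={C} → run C
t=29: ready={C} → run C
t=30: ready={C} → run C
t=31: ready={C} → run C
t=32: (idle)
t=33: (idle)
t=34: (idle)
t=35: (idle)
t=36: (idle)
t=37: (idle)
t=38: (idle)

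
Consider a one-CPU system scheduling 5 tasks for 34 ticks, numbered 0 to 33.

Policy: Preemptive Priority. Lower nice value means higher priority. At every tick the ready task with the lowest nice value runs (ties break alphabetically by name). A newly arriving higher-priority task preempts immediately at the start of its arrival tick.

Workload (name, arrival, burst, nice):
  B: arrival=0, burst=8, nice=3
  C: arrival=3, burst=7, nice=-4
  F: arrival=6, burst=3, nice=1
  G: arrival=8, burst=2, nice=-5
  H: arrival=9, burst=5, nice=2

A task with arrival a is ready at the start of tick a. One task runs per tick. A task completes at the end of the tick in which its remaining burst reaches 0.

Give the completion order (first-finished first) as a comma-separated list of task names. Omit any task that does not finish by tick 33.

t=0: ready={B} → run B
t=1: ready={B} → run B
t=2: ready={B} → run B
t=3: ready={B,C} → run C
t=4: ready={B,C} → run C
t=5: ready={B,C} → run C
t=6: ready={B,C,F} → run C
t=7: ready={B,C,F} → run C
t=8: ready={B,C,F,G} → run G
t=9: ready={B,C,F,G,H} → run G
t=10: ready={B,C,F,H} → run C
t=11: ready={B,C,F,H} → run C
t=12: ready={B,F,H} → run F
t=13: ready={B,F,H} → run F
t=14: ready={B,F,H} → run F
t=15: ready={B,H} → run H
t=16: ready={B,H} → run H
t=17: ready={B,H} → run H
t=18: ready={B,H} → run H
t=19: ready={B,H} → run H
t=20: ready={B} → run B
t=21: ready={B} → run B
t=22: ready={B} → run B
t=23: ready={B} → run B
t=24: ready={B} → run B
t=25: (idle)
t=26: (idle)
t=27: (idle)
t=28: (idle)
t=29: (idle)
t=30: (idle)
t=31: (idle)
t=32: (idle)
t=33: (idle)

completion order = G, C, F, H, B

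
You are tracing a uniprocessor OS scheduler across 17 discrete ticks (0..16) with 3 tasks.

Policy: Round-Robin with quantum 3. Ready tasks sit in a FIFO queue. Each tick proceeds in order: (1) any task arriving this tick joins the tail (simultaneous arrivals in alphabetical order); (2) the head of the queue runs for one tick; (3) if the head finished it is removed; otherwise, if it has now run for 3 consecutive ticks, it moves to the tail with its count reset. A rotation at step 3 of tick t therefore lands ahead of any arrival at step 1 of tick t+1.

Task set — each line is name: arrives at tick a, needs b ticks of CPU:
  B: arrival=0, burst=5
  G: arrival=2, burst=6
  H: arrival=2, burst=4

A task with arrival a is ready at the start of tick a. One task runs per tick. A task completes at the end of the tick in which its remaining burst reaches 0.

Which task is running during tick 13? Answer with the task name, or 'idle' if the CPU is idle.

t=0: queue=[B] q_used=0 → run B
t=1: queue=[B] q_used=1 → run B
t=2: queue=[B,G,H] q_used=2 → run B
t=3: queue=[G,H,B] q_used=0 → run G
t=4: queue=[G,H,B] q_used=1 → run G
t=5: queue=[G,H,B] q_used=2 → run G
t=6: queue=[H,B,G] q_used=0 → run H
t=7: queue=[H,B,G] q_used=1 → run H
t=8: queue=[H,B,G] q_used=2 → run H
t=9: queue=[B,G,H] q_used=0 → run B
t=10: queue=[B,G,H] q_used=1 → run B
t=11: queue=[G,H] q_used=0 → run G
t=12: queue=[G,H] q_used=1 → run G
t=13: queue=[G,H] q_used=2 → run G
t=14: queue=[H] q_used=0 → run H
t=15: (idle)
t=16: (idle)

running at tick 13 = G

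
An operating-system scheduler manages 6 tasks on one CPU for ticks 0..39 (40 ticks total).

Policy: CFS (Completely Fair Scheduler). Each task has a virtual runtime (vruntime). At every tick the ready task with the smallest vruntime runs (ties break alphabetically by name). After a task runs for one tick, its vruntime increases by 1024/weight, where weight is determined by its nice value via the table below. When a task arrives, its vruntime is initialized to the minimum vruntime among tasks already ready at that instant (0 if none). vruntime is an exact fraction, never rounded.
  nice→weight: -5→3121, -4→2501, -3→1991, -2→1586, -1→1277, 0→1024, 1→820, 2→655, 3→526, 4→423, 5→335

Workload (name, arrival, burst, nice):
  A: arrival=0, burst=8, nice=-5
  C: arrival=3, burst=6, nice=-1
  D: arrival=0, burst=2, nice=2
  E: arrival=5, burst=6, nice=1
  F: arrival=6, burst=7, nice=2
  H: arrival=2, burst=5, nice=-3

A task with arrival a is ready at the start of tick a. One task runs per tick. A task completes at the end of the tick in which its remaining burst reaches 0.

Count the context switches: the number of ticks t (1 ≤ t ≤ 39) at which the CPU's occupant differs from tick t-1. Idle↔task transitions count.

t=0: vr[A=0 D=0] → run A
t=1: vr[A=1024/3121 D=0] → run D
t=2: vr[A=1024/3121 D=1024/655 H=1024/3121] → run A
t=3: vr[A=2048/3121 C=1024/3121 D=1024/655 H=1024/3121] → run C
t=4: vr[A=2048/3121 C=4503552/3985517 D=1024/655 H=1024/3121] → run H
t=5: vr[A=2048/3121 C=4503552/3985517 D=1024/655 E=2048/3121 H=5234688/6213911] → run A
t=6: vr[A=3072/3121 C=4503552/3985517 D=1024/655 E=2048/3121 F=2048/3121 H=5234688/6213911] → run E
t=7: vr[A=3072/3121 C=4503552/3985517 D=1024/655 E=1218816/639805 F=2048/3121 H=5234688/6213911] → run F
t=8: vr[A=3072/3121 C=4503552/3985517 D=1024/655 E=1218816/639805 F=4537344/2044255 H=5234688/6213911] → run H
t=9: vr[A=3072/3121 C=4503552/3985517 D=1024/655 E=1218816/639805 F=4537344/2044255 H=8430592/6213911] → run A
t=10: vr[A=4096/3121 C=4503552/3985517 D=1024/655 E=1218816/639805 F=4537344/2044255 H=8430592/6213911] → run C
t=11: vr[A=4096/3121 C=7699456/3985517 D=1024/655 E=1218816/639805 F=4537344/2044255 H=8430592/6213911] → run A
t=12: vr[A=5120/3121 C=7699456/3985517 D=1024/655 E=1218816/639805 F=4537344/2044255 H=8430592/6213911] → run H
t=13: vr[A=5120/3121 C=7699456/3985517 D=1024/655 E=1218816/639805 F=4537344/2044255 H=11626496/6213911] → run D
t=14: vr[A=5120/3121 C=7699456/3985517 E=1218816/639805 F=4537344/2044255 H=11626496/6213911] → run A
t=15: vr[A=6144/3121 C=7699456/3985517 E=1218816/639805 F=4537344/2044255 H=11626496/6213911] → run H
t=16: vr[A=6144/3121 C=7699456/3985517 E=1218816/639805 F=4537344/2044255 H=14822400/6213911] → run E
t=17: vr[A=6144/3121 C=7699456/3985517 E=2017792/639805 F=4537344/2044255 H=14822400/6213911] → run C
t=18: vr[A=6144/3121 C=10895360/3985517 E=2017792/639805 F=4537344/2044255 H=14822400/6213911] → run A
t=19: vr[A=7168/3121 C=10895360/3985517 E=2017792/639805 F=4537344/2044255 H=14822400/6213911] → run F
t=20: vr[A=7168/3121 C=10895360/3985517 E=2017792/639805 F=7733248/2044255 H=14822400/6213911] → run A
t=21: vr[C=10895360/3985517 E=2017792/639805 F=7733248/2044255 H=14822400/6213911] → run H
t=22: vr[C=10895360/3985517 E=2017792/639805 F=7733248/2044255] → run C
t=23: vr[C=14091264/3985517 E=2017792/639805 F=7733248/2044255] → run E
t=24: vr[C=14091264/3985517 E=2816768/639805 F=7733248/2044255] → run C
t=25: vr[C=17287168/3985517 E=2816768/639805 F=7733248/2044255] → run F
t=26: vr[C=17287168/3985517 E=2816768/639805 F=10929152/2044255] → run C
t=27: vr[E=2816768/639805 F=10929152/2044255] → run E
t=28: vr[E=3615744/639805 F=10929152/2044255] → run F
t=29: vr[E=3615744/639805 F=14125056/2044255] → run E
t=30: vr[E=882944/127961 F=14125056/2044255] → run E
t=31: vr[F=14125056/2044255] → run F
t=32: vr[F=3464192/408851] → run F
t=33: vr[F=20516864/2044255] → run F
t=34: (idle)
t=35: (idle)
t=36: (idle)
t=37: (idle)
t=38: (idle)
t=39: (idle)

context switches = 31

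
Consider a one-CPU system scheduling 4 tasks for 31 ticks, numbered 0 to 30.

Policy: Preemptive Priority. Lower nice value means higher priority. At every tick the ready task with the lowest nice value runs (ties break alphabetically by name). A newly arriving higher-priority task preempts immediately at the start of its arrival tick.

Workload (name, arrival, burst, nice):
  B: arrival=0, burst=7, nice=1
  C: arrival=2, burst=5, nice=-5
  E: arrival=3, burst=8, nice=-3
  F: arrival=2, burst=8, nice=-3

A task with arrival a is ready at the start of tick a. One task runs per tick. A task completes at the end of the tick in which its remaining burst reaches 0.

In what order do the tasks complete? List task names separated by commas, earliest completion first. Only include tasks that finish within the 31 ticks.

t=0: ready={B} → run B
t=1: ready={B} → run B
t=2: ready={B,C,F} → run C
t=3: ready={B,C,E,F} → run C
t=4: ready={B,C,E,F} → run C
t=5: ready={B,C,E,F} → run C
t=6: ready={B,C,E,F} → run C
t=7: ready={B,E,F} → run E
t=8: ready={B,E,F} → run E
t=9: ready={B,E,F} → run E
t=10: ready={B,E,F} → run E
t=11: ready={B,E,F} → run E
t=12: ready={B,E,F} → run E
t=13: ready={B,E,F} → run E
t=14: ready={B,E,F} → run E
t=15: ready={B,F} → run F
t=16: ready={B,F} → run F
t=17: ready={B,F} → run F
t=18: ready={B,F} → run F
t=19: ready={B,F} → run F
t=20: ready={B,F} → run F
t=21: ready={B,F} → run F
t=22: ready={B,F} → run F
t=23: ready={B} → run B
t=24: ready={B} → run B
t=25: ready={B} → run B
t=26: ready={B} → run B
t=27: ready={B} → run B
t=28: (idle)
t=29: (idle)
t=30: (idle)

completion order = C, E, F, B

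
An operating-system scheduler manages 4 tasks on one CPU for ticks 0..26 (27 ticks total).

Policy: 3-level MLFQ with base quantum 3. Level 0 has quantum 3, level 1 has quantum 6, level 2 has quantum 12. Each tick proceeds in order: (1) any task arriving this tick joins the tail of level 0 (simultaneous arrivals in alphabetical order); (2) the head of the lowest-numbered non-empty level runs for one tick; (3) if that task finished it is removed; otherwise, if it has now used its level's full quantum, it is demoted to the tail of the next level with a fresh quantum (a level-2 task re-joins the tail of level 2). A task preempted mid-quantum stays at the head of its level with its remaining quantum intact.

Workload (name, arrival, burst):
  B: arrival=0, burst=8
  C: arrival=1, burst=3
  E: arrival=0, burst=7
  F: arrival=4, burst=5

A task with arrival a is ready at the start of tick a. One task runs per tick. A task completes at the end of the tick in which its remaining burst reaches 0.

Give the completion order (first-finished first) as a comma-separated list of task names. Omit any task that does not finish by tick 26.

t=0: L0/L1/L2 = BE/-/- → run B
t=1: L0/L1/L2 = BEC/-/- → run B
t=2: L0/L1/L2 = BEC/-/- → run B
t=3: L0/L1/L2 = EC/B/- → run E
t=4: L0/L1/L2 = ECF/B/- → run E
t=5: L0/L1/L2 = ECF/B/- → run E
t=6: L0/L1/L2 = CF/BE/- → run C
t=7: L0/L1/L2 = CF/BE/- → run C
t=8: L0/L1/L2 = CF/BE/- → run C
t=9: L0/L1/L2 = F/BE/- → run F
t=10: L0/L1/L2 = F/BE/- → run F
t=11: L0/L1/L2 = F/BE/- → run F
t=12: L0/L1/L2 = -/BEF/- → run B
t=13: L0/L1/L2 = -/BEF/- → run B
t=14: L0/L1/L2 = -/BEF/- → run B
t=15: L0/L1/L2 = -/BEF/- → run B
t=16: L0/L1/L2 = -/BEF/- → run B
t=17: L0/L1/L2 = -/EF/- → run E
t=18: L0/L1/L2 = -/EF/- → run E
t=19: L0/L1/L2 = -/EF/- → run E
t=20: L0/L1/L2 = -/EF/- → run E
t=21: L0/L1/L2 = -/F/- → run F
t=22: L0/L1/L2 = -/F/- → run F
t=23: (idle)
t=24: (idle)
t=25: (idle)
t=26: (idle)

completion order = C, B, E, F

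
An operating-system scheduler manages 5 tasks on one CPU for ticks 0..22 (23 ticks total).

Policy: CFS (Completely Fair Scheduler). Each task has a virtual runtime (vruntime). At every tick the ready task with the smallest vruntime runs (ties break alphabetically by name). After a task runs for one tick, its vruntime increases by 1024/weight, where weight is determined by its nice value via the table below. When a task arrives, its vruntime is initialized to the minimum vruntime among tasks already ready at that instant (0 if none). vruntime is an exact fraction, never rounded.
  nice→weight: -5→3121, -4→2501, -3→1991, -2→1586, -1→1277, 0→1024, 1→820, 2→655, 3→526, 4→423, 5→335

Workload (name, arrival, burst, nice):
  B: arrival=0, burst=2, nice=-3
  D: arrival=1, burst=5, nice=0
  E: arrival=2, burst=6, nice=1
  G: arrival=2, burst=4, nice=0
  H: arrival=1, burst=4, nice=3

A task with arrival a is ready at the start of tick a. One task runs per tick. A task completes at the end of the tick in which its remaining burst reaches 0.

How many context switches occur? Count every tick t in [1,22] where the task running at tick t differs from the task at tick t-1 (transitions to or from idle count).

context switches = 20

t=0: vr[B=0] → run B
t=1: vr[B=1024/1991 D=1024/1991 H=1024/1991] → run B
t=2: vr[D=1024/1991 E=1024/1991 G=1024/1991 H=1024/1991] → run D
t=3: vr[D=3015/1991 E=1024/1991 G=1024/1991 H=1024/1991] → run E
t=4: vr[D=3015/1991 E=719616/408155 G=1024/1991 H=1024/1991] → run G
t=5: vr[D=3015/1991 E=719616/408155 G=3015/1991 H=1024/1991] → run H
t=6: vr[D=3015/1991 E=719616/408155 G=3015/1991 H=1288704/523633] → run D
t=7: vr[D=5006/1991 E=719616/408155 G=3015/1991 H=1288704/523633] → run G
t=8: vr[D=5006/1991 E=719616/408155 G=5006/1991 H=1288704/523633] → run E
t=9: vr[D=5006/1991 E=1229312/408155 G=5006/1991 H=1288704/523633] → run H
t=10: vr[D=5006/1991 E=1229312/408155 G=5006/1991 H=2308096/523633] → run D
t=11: vr[D=6997/1991 E=1229312/408155 G=5006/1991 H=2308096/523633] → run G
t=12: vr[D=6997/1991 E=1229312/408155 G=6997/1991 H=2308096/523633] → run E
t=13: vr[D=6997/1991 E=1739008/408155 G=6997/1991 H=2308096/523633] → run D
t=14: vr[D=8988/1991 E=1739008/408155 G=6997/1991 H=2308096/523633] → run G
t=15: vr[D=8988/1991 E=1739008/408155 H=2308096/523633] → run E
t=16: vr[D=8988/1991 E=2248704/408155 H=2308096/523633] → run H
t=17: vr[D=8988/1991 E=2248704/408155 H=3327488/523633] → run D
t=18: vr[E=2248704/408155 H=3327488/523633] → run E
t=19: vr[E=551680/81631 H=3327488/523633] → run H
t=20: vr[E=551680/81631] → run E
t=21: (idle)
t=22: (idle)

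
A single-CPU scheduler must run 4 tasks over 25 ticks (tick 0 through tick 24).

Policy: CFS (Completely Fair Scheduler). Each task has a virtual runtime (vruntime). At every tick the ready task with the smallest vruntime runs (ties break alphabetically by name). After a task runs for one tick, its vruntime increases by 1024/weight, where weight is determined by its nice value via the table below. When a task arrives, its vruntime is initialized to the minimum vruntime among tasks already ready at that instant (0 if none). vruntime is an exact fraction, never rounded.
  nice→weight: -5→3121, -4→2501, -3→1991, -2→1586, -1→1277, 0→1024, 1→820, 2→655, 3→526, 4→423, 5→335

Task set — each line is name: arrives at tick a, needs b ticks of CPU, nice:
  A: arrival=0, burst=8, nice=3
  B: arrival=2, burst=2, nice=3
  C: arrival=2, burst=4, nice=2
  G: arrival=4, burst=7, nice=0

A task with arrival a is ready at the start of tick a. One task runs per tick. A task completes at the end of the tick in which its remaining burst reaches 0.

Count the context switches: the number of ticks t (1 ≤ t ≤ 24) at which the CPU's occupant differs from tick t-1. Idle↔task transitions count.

t=0: vr[A=0] → run A
t=1: vr[A=512/263] → run A
t=2: vr[A=1024/263 B=1024/263 C=1024/263] → run A
t=3: vr[A=1536/263 B=1024/263 C=1024/263] → run B
t=4: vr[A=1536/263 B=1536/263 C=1024/263 G=1024/263] → run C
t=5: vr[A=1536/263 B=1536/263 C=940032/172265 G=1024/263] → run G
t=6: vr[A=1536/263 B=1536/263 C=940032/172265 G=1287/263] → run G
t=7: vr[A=1536/263 B=1536/263 C=940032/172265 G=1550/263] → run C
t=8: vr[A=1536/263 B=1536/263 C=1209344/172265 G=1550/263] → run A
t=9: vr[A=2048/263 B=1536/263 C=1209344/172265 G=1550/263] → run B
t=10: vr[A=2048/263 C=1209344/172265 G=1550/263] → run G
t=11: vr[A=2048/263 C=1209344/172265 G=1813/263] → run G
t=12: vr[A=2048/263 C=1209344/172265 G=2076/263] → run C
t=13: vr[A=2048/263 C=1478656/172265 G=2076/263] → run A
t=14: vr[A=2560/263 C=1478656/172265 G=2076/263] → run G
t=15: vr[A=2560/263 C=1478656/172265 G=2339/263] → run C
t=16: vr[A=2560/263 G=2339/263] → run G
t=17: vr[A=2560/263 G=2602/263] → run A
t=18: vr[A=3072/263 G=2602/263] → run G
t=19: vr[A=3072/263] → run A
t=20: vr[A=3584/263] → run A
t=21: (idle)
t=22: (idle)
t=23: (idle)
t=24: (idle)

context switches = 16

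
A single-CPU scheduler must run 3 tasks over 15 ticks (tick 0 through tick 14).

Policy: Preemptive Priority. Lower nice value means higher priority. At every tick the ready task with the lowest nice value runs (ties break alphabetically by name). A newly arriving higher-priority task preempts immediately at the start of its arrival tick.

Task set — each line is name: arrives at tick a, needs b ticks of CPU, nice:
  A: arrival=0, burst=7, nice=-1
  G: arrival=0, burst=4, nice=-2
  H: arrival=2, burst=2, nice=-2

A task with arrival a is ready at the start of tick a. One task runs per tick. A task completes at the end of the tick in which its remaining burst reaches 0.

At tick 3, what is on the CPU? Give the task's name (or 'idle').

running at tick 3 = G

t=0: ready={A,G} → run G
t=1: ready={A,G} → run G
t=2: ready={A,G,H} → run G
t=3: ready={A,G,H} → run G
t=4: ready={A,H} → run H
t=5: ready={A,H} → run H
t=6: ready={A} → run A
t=7: ready={A} → run A
t=8: ready={A} → run A
t=9: ready={A} → run A
t=10: ready={A} → run A
t=11: ready={A} → run A
t=12: ready={A} → run A
t=13: (idle)
t=14: (idle)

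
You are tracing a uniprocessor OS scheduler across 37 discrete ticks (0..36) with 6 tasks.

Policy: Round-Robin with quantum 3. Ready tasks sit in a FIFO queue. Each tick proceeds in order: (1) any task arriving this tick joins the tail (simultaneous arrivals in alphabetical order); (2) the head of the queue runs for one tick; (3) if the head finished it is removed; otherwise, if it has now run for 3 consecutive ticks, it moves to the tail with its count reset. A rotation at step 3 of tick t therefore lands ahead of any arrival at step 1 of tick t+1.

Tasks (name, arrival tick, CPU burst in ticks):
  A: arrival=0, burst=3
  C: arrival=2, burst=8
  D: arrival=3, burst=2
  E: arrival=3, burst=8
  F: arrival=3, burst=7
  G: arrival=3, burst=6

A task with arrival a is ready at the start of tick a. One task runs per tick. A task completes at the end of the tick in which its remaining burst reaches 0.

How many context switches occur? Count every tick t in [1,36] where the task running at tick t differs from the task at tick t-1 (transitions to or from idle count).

t=0: queue=[A] q_used=0 → run A
t=1: queue=[A] q_used=1 → run A
t=2: queue=[A,C] q_used=2 → run A
t=3: queue=[C,D,E,F,G] q_used=0 → run C
t=4: queue=[C,D,E,F,G] q_used=1 → run C
t=5: queue=[C,D,E,F,G] q_used=2 → run C
t=6: queue=[D,E,F,G,C] q_used=0 → run D
t=7: queue=[D,E,F,G,C] q_used=1 → run D
t=8: queue=[E,F,G,C] q_used=0 → run E
t=9: queue=[E,F,G,C] q_used=1 → run E
t=10: queue=[E,F,G,C] q_used=2 → run E
t=11: queue=[F,G,C,E] q_used=0 → run F
t=12: queue=[F,G,C,E] q_used=1 → run F
t=13: queue=[F,G,C,E] q_used=2 → run F
t=14: queue=[G,C,E,F] q_used=0 → run G
t=15: queue=[G,C,E,F] q_used=1 → run G
t=16: queue=[G,C,E,F] q_used=2 → run G
t=17: queue=[C,E,F,G] q_used=0 → run C
t=18: queue=[C,E,F,G] q_used=1 → run C
t=19: queue=[C,E,F,G] q_used=2 → run C
t=20: queue=[E,F,G,C] q_used=0 → run E
t=21: queue=[E,F,G,C] q_used=1 → run E
t=22: queue=[E,F,G,C] q_used=2 → run E
t=23: queue=[F,G,C,E] q_used=0 → run F
t=24: queue=[F,G,C,E] q_used=1 → run F
t=25: queue=[F,G,C,E] q_used=2 → run F
t=26: queue=[G,C,E,F] q_used=0 → run G
t=27: queue=[G,C,E,F] q_used=1 → run G
t=28: queue=[G,C,E,F] q_used=2 → run G
t=29: queue=[C,E,F] q_used=0 → run C
t=30: queue=[C,E,F] q_used=1 → run C
t=31: queue=[E,F] q_used=0 → run E
t=32: queue=[E,F] q_used=1 → run E
t=33: queue=[F] q_used=0 → run F
t=34: (idle)
t=35: (idle)
t=36: (idle)

context switches = 13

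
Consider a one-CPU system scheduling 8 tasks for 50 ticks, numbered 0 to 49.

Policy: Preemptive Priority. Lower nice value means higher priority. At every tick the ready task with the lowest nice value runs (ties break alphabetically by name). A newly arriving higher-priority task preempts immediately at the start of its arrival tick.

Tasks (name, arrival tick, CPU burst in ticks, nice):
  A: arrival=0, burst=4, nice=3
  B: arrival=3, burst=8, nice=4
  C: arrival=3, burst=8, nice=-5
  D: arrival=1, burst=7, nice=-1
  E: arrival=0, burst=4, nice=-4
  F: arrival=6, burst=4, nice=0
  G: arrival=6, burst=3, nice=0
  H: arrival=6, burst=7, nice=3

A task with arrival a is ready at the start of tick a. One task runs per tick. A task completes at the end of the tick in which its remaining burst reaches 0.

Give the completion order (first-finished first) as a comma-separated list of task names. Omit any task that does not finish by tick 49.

completion order = C, E, D, F, G, A, H, B

t=0: ready={A,E} → run E
t=1: ready={A,D,E} → run E
t=2: ready={A,D,E} → run E
t=3: ready={A,B,C,D,E} → run C
t=4: ready={A,B,C,D,E} → run C
t=5: ready={A,B,C,D,E} → run C
t=6: ready={A,B,C,D,E,F,G,H} → run C
t=7: ready={A,B,C,D,E,F,G,H} → run C
t=8: ready={A,B,C,D,E,F,G,H} → run C
t=9: ready={A,B,C,D,E,F,G,H} → run C
t=10: ready={A,B,C,D,E,F,G,H} → run C
t=11: ready={A,B,D,E,F,G,H} → run E
t=12: ready={A,B,D,F,G,H} → run D
t=13: ready={A,B,D,F,G,H} → run D
t=14: ready={A,B,D,F,G,H} → run D
t=15: ready={A,B,D,F,G,H} → run D
t=16: ready={A,B,D,F,G,H} → run D
t=17: ready={A,B,D,F,G,H} → run D
t=18: ready={A,B,D,F,G,H} → run D
t=19: ready={A,B,F,G,H} → run F
t=20: ready={A,B,F,G,H} → run F
t=21: ready={A,B,F,G,H} → run F
t=22: ready={A,B,F,G,H} → run F
t=23: ready={A,B,G,H} → run G
t=24: ready={A,B,G,H} → run G
t=25: ready={A,B,G,H} → run G
t=26: ready={A,B,H} → run A
t=27: ready={A,B,H} → run A
t=28: ready={A,B,H} → run A
t=29: ready={A,B,H} → run A
t=30: ready={B,H} → run H
t=31: ready={B,H} → run H
t=32: ready={B,H} → run H
t=33: ready={B,H} → run H
t=34: ready={B,H} → run H
t=35: ready={B,H} → run H
t=36: ready={B,H} → run H
t=37: ready={B} → run B
t=38: ready={B} → run B
t=39: ready={B} → run B
t=40: ready={B} → run B
t=41: ready={B} → run B
t=42: ready={B} → run B
t=43: ready={B} → run B
t=44: ready={B} → run B
t=45: (idle)
t=46: (idle)
t=47: (idle)
t=48: (idle)
t=49: (idle)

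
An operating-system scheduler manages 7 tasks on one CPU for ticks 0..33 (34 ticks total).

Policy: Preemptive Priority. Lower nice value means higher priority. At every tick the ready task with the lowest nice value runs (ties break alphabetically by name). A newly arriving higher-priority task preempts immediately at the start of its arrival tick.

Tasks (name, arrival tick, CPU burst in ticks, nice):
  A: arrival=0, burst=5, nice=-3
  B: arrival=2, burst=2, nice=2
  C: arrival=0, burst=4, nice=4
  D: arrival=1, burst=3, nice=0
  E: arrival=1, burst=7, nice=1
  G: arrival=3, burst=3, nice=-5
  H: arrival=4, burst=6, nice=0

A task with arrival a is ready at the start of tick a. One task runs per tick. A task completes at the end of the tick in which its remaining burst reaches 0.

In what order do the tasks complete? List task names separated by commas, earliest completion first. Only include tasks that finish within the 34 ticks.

t=0: ready={A,C} → run A
t=1: ready={A,C,D,E} → run A
t=2: ready={A,B,C,D,E} → run A
t=3: ready={A,B,C,D,E,G} → run G
t=4: ready={A,B,C,D,E,G,H} → run G
t=5: ready={A,B,C,D,E,G,H} → run G
t=6: ready={A,B,C,D,E,H} → run A
t=7: ready={A,B,C,D,E,H} → run A
t=8: ready={B,C,D,E,H} → run D
t=9: ready={B,C,D,E,H} → run D
t=10: ready={B,C,D,E,H} → run D
t=11: ready={B,C,E,H} → run H
t=12: ready={B,C,E,H} → run H
t=13: ready={B,C,E,H} → run H
t=14: ready={B,C,E,H} → run H
t=15: ready={B,C,E,H} → run H
t=16: ready={B,C,E,H} → run H
t=17: ready={B,C,E} → run E
t=18: ready={B,C,E} → run E
t=19: ready={B,C,E} → run E
t=20: ready={B,C,E} → run E
t=21: ready={B,C,E} → run E
t=22: ready={B,C,E} → run E
t=23: ready={B,C,E} → run E
t=24: ready={B,C} → run B
t=25: ready={B,C} → run B
t=26: ready={C} → run C
t=27: ready={C} → run C
t=28: ready={C} → run C
t=29: ready={C} → run C
t=30: (idle)
t=31: (idle)
t=32: (idle)
t=33: (idle)

completion order = G, A, D, H, E, B, C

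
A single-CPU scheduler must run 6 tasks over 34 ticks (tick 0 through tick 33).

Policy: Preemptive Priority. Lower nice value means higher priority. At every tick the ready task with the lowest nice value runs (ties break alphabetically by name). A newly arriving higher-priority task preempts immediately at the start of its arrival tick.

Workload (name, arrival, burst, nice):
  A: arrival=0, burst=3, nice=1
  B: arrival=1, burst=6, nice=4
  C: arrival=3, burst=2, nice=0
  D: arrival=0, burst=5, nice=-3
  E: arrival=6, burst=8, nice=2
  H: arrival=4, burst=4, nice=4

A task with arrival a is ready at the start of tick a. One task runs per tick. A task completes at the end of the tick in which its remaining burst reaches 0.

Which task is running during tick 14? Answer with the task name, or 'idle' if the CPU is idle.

t=0: ready={A,D} → run D
t=1: ready={A,B,D} → run D
t=2: ready={A,B,D} → run D
t=3: ready={A,B,C,D} → run D
t=4: ready={A,B,C,D,H} → run D
t=5: ready={A,B,C,H} → run C
t=6: ready={A,B,C,E,H} → run C
t=7: ready={A,B,E,H} → run A
t=8: ready={A,B,E,H} → run A
t=9: ready={A,B,E,H} → run A
t=10: ready={B,E,H} → run E
t=11: ready={B,E,H} → run E
t=12: ready={B,E,H} → run E
t=13: ready={B,E,H} → run E
t=14: ready={B,E,H} → run E
t=15: ready={B,E,H} → run E
t=16: ready={B,E,H} → run E
t=17: ready={B,E,H} → run E
t=18: ready={B,H} → run B
t=19: ready={B,H} → run B
t=20: ready={B,H} → run B
t=21: ready={B,H} → run B
t=22: ready={B,H} → run B
t=23: ready={B,H} → run B
t=24: ready={H} → run H
t=25: ready={H} → run H
t=26: ready={H} → run H
t=27: ready={H} → run H
t=28: (idle)
t=29: (idle)
t=30: (idle)
t=31: (idle)
t=32: (idle)
t=33: (idle)

running at tick 14 = E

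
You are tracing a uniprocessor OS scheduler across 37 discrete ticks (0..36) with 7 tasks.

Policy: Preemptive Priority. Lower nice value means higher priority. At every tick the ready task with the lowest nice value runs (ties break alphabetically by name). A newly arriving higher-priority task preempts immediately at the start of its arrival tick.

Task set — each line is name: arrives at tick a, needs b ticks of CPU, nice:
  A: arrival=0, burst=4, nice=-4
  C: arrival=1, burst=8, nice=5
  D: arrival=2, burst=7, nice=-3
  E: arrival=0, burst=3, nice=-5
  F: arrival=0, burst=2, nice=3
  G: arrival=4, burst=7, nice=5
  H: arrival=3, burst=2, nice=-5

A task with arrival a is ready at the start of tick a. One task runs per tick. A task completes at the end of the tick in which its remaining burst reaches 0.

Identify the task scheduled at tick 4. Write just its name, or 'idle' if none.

t=0: ready={A,E,F} → run E
t=1: ready={A,C,E,F} → run E
t=2: ready={A,C,D,E,F} → run E
t=3: ready={A,C,D,F,H} → run H
t=4: ready={A,C,D,F,G,H} → run H
t=5: ready={A,C,D,F,G} → run A
t=6: ready={A,C,D,F,G} → run A
t=7: ready={A,C,D,F,G} → run A
t=8: ready={A,C,D,F,G} → run A
t=9: ready={C,D,F,G} → run D
t=10: ready={C,D,F,G} → run D
t=11: ready={C,D,F,G} → run D
t=12: ready={C,D,F,G} → run D
t=13: ready={C,D,F,G} → run D
t=14: ready={C,D,F,G} → run D
t=15: ready={C,D,F,G} → run D
t=16: ready={C,F,G} → run F
t=17: ready={C,F,G} → run F
t=18: ready={C,G} → run C
t=19: ready={C,G} → run C
t=20: ready={C,G} → run C
t=21: ready={C,G} → run C
t=22: ready={C,G} → run C
t=23: ready={C,G} → run C
t=24: ready={C,G} → run C
t=25: ready={C,G} → run C
t=26: ready={G} → run G
t=27: ready={G} → run G
t=28: ready={G} → run G
t=29: ready={G} → run G
t=30: ready={G} → run G
t=31: ready={G} → run G
t=32: ready={G} → run G
t=33: (idle)
t=34: (idle)
t=35: (idle)
t=36: (idle)

running at tick 4 = H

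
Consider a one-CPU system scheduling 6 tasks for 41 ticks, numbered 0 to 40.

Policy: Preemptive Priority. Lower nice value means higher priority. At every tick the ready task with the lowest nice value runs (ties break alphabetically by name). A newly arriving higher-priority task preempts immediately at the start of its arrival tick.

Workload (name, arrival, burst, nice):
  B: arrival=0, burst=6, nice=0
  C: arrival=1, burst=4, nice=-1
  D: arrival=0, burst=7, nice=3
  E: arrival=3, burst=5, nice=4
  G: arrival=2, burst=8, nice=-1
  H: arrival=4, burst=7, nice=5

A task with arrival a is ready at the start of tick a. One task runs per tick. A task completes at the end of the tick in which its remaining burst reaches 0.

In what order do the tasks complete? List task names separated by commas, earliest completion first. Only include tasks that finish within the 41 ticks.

t=0: ready={B,D} → run B
t=1: ready={B,C,D} → run C
t=2: ready={B,C,D,G} → run C
t=3: ready={B,C,D,E,G} → run C
t=4: ready={B,C,D,E,G,H} → run C
t=5: ready={B,D,E,G,H} → run G
t=6: ready={B,D,E,G,H} → run G
t=7: ready={B,D,E,G,H} → run G
t=8: ready={B,D,E,G,H} → run G
t=9: ready={B,D,E,G,H} → run G
t=10: ready={B,D,E,G,H} → run G
t=11: ready={B,D,E,G,H} → run G
t=12: ready={B,D,E,G,H} → run G
t=13: ready={B,D,E,H} → run B
t=14: ready={B,D,E,H} → run B
t=15: ready={B,D,E,H} → run B
t=16: ready={B,D,E,H} → run B
t=17: ready={B,D,E,H} → run B
t=18: ready={D,E,H} → run D
t=19: ready={D,E,H} → run D
t=20: ready={D,E,H} → run D
t=21: ready={D,E,H} → run D
t=22: ready={D,E,H} → run D
t=23: ready={D,E,H} → run D
t=24: ready={D,E,H} → run D
t=25: ready={E,H} → run E
t=26: ready={E,H} → run E
t=27: ready={E,H} → run E
t=28: ready={E,H} → run E
t=29: ready={E,H} → run E
t=30: ready={H} → run H
t=31: ready={H} → run H
t=32: ready={H} → run H
t=33: ready={H} → run H
t=34: ready={H} → run H
t=35: ready={H} → run H
t=36: ready={H} → run H
t=37: (idle)
t=38: (idle)
t=39: (idle)
t=40: (idle)

completion order = C, G, B, D, E, H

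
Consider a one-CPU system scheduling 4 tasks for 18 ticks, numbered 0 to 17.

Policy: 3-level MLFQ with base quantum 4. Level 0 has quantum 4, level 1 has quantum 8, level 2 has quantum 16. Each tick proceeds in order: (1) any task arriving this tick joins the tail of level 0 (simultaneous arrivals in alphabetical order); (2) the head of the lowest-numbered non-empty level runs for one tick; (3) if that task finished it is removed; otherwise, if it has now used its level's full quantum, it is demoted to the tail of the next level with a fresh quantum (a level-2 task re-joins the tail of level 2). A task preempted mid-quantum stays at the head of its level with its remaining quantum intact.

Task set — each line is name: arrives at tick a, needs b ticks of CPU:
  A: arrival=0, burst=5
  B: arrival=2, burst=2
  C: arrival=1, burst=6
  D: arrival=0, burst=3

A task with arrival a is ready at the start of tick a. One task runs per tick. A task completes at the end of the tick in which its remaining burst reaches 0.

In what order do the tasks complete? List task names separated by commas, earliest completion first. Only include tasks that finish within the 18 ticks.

t=0: L0/L1/L2 = AD/-/- → run A
t=1: L0/L1/L2 = ADC/-/- → run A
t=2: L0/L1/L2 = ADCB/-/- → run A
t=3: L0/L1/L2 = ADCB/-/- → run A
t=4: L0/L1/L2 = DCB/A/- → run D
t=5: L0/L1/L2 = DCB/A/- → run D
t=6: L0/L1/L2 = DCB/A/- → run D
t=7: L0/L1/L2 = CB/A/- → run C
t=8: L0/L1/L2 = CB/A/- → run C
t=9: L0/L1/L2 = CB/A/- → run C
t=10: L0/L1/L2 = CB/A/- → run C
t=11: L0/L1/L2 = B/AC/- → run B
t=12: L0/L1/L2 = B/AC/- → run B
t=13: L0/L1/L2 = -/AC/- → run A
t=14: L0/L1/L2 = -/C/- → run C
t=15: L0/L1/L2 = -/C/- → run C
t=16: (idle)
t=17: (idle)

completion order = D, B, A, C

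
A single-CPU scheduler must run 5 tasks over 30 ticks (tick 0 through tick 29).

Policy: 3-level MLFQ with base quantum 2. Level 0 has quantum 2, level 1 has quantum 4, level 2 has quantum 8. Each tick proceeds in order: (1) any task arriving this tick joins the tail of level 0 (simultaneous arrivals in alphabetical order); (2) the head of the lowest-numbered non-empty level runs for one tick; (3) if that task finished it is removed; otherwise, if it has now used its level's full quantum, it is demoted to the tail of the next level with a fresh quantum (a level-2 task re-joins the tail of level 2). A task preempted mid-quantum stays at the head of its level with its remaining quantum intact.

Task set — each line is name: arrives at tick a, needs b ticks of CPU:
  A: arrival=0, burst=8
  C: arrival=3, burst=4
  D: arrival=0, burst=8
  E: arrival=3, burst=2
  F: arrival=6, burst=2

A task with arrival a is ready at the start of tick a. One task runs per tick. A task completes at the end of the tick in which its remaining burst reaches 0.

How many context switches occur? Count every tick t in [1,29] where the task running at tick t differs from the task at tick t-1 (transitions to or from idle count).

context switches = 10

t=0: L0/L1/L2 = AD/-/- → run A
t=1: L0/L1/L2 = AD/-/- → run A
t=2: L0/L1/L2 = D/A/- → run D
t=3: L0/L1/L2 = DCE/A/- → run D
t=4: L0/L1/L2 = CE/AD/- → run C
t=5: L0/L1/L2 = CE/AD/- → run C
t=6: L0/L1/L2 = EF/ADC/- → run E
t=7: L0/L1/L2 = EF/ADC/- → run E
t=8: L0/L1/L2 = F/ADC/- → run F
t=9: L0/L1/L2 = F/ADC/- → run F
t=10: L0/L1/L2 = -/ADC/- → run A
t=11: L0/L1/L2 = -/ADC/- → run A
t=12: L0/L1/L2 = -/ADC/- → run A
t=13: L0/L1/L2 = -/ADC/- → run A
t=14: L0/L1/L2 = -/DC/A → run D
t=15: L0/L1/L2 = -/DC/A → run D
t=16: L0/L1/L2 = -/DC/A → run D
t=17: L0/L1/L2 = -/DC/A → run D
t=18: L0/L1/L2 = -/C/AD → run C
t=19: L0/L1/L2 = -/C/AD → run C
t=20: L0/L1/L2 = -/-/AD → run A
t=21: L0/L1/L2 = -/-/AD → run A
t=22: L0/L1/L2 = -/-/D → run D
t=23: L0/L1/L2 = -/-/D → run D
t=24: (idle)
t=25: (idle)
t=26: (idle)
t=27: (idle)
t=28: (idle)
t=29: (idle)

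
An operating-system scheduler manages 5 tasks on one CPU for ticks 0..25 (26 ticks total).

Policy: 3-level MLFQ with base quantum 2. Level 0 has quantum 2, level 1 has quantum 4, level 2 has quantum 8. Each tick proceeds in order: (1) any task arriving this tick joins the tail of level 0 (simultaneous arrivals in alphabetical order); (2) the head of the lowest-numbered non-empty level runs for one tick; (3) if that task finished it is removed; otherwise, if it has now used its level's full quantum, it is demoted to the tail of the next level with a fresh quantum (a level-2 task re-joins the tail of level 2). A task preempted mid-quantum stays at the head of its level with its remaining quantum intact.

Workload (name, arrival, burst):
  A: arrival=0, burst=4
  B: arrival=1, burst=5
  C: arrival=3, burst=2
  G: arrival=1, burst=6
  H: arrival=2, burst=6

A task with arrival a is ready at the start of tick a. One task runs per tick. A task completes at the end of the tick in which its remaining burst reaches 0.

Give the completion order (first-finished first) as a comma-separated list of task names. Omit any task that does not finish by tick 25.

t=0: L0/L1/L2 = A/-/- → run A
t=1: L0/L1/L2 = ABG/-/- → run A
t=2: L0/L1/L2 = BGH/A/- → run B
t=3: L0/L1/L2 = BGHC/A/- → run B
t=4: L0/L1/L2 = GHC/AB/- → run G
t=5: L0/L1/L2 = GHC/AB/- → run G
t=6: L0/L1/L2 = HC/ABG/- → run H
t=7: L0/L1/L2 = HC/ABG/- → run H
t=8: L0/L1/L2 = C/ABGH/- → run C
t=9: L0/L1/L2 = C/ABGH/- → run C
t=10: L0/L1/L2 = -/ABGH/- → run A
t=11: L0/L1/L2 = -/ABGH/- → run A
t=12: L0/L1/L2 = -/BGH/- → run B
t=13: L0/L1/L2 = -/BGH/- → run B
t=14: L0/L1/L2 = -/BGH/- → run B
t=15: L0/L1/L2 = -/GH/- → run G
t=16: L0/L1/L2 = -/GH/- → run G
t=17: L0/L1/L2 = -/GH/- → run G
t=18: L0/L1/L2 = -/GH/- → run G
t=19: L0/L1/L2 = -/H/- → run H
t=20: L0/L1/L2 = -/H/- → run H
t=21: L0/L1/L2 = -/H/- → run H
t=22: L0/L1/L2 = -/H/- → run H
t=23: (idle)
t=24: (idle)
t=25: (idle)

completion order = C, A, B, G, H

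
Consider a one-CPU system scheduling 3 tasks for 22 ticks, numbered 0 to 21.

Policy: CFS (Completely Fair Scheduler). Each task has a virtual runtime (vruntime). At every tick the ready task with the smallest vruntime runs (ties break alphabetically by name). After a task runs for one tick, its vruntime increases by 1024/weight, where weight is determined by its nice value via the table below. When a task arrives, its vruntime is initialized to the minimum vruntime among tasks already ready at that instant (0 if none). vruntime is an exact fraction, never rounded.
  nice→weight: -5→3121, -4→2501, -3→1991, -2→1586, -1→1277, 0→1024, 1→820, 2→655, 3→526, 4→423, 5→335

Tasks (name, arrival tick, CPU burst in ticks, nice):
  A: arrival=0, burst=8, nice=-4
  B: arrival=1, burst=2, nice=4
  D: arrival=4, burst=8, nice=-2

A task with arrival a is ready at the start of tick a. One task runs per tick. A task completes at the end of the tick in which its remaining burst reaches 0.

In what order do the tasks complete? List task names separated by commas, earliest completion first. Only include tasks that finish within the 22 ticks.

t=0: vr[A=0] → run A
t=1: vr[A=1024/2501 B=1024/2501] → run A
t=2: vr[A=2048/2501 B=1024/2501] → run B
t=3: vr[A=2048/2501 B=2994176/1057923] → run A
t=4: vr[A=3072/2501 B=2994176/1057923 D=3072/2501] → run A
t=5: vr[A=4096/2501 B=2994176/1057923 D=3072/2501] → run D
t=6: vr[A=4096/2501 B=2994176/1057923 D=60928/32513] → run A
t=7: vr[A=5120/2501 B=2994176/1057923 D=60928/32513] → run D
t=8: vr[A=5120/2501 B=2994176/1057923 D=81920/32513] → run A
t=9: vr[A=6144/2501 B=2994176/1057923 D=81920/32513] → run A
t=10: vr[A=7168/2501 B=2994176/1057923 D=81920/32513] → run D
t=11: vr[A=7168/2501 B=2994176/1057923 D=102912/32513] → run B
t=12: vr[A=7168/2501 D=102912/32513] → run A
t=13: vr[D=102912/32513] → run D
t=14: vr[D=123904/32513] → run D
t=15: vr[D=144896/32513] → run D
t=16: vr[D=165888/32513] → run D
t=17: vr[D=186880/32513] → run D
t=18: (idle)
t=19: (idle)
t=20: (idle)
t=21: (idle)

completion order = B, A, D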